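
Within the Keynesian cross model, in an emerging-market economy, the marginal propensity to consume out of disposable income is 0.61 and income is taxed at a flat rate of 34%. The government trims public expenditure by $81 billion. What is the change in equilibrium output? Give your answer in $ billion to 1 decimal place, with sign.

Expenditure multiplier = 1/(1 − c(1−t)) = 1/(1 − 0.61×0.66) = 1/0.5974 ≈ 1.674.
ΔY = k × ΔG = (−$81 billion) / 0.5974 ≈ −$135.6 billion.

−$135.6 billion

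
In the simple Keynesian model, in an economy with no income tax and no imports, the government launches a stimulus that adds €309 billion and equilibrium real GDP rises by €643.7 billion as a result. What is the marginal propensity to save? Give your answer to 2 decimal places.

Implied spending multiplier k = ΔY/ΔG = 643.7/309 ≈ 2.0832.
Since k = 1/(1 − MPC), MPC = 1 − 1/k = 1 − ΔG/ΔY = 1 − 309/643.7 ≈ 0.52.
MPS = 1 − MPC = 0.48.

0.48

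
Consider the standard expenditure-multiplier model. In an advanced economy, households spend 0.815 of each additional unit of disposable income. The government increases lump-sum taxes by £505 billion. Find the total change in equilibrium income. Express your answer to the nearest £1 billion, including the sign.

A lump-sum tax change of +£505 billion shifts disposable income by −£505 billion; first-round consumption changes by −c × ΔT = −0.815 × (+£505 billion) = −£411.575 billion.
Expenditure multiplier = 1/(1 − MPC) = 1/(1 − 0.815) = 1/0.185 ≈ 5.405.
The tax multiplier is −c × k ≈ −4.405, so ΔY = k × (−c·ΔT) = (−£411.575 billion) / 0.185 ≈ −£2,225 billion.

−£2,225 billion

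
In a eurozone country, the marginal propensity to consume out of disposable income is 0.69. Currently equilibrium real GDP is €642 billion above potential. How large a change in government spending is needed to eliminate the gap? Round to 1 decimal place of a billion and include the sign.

−€199.0 billion

Spending multiplier = 1/(1 − MPC) = 1/(1 − 0.69) = 1/0.31 ≈ 3.226.
Need ΔY = −€642 billion, so ΔG = ΔY/k = (−€642 billion) × 0.31 ≈ −€199 billion.
The government should cut government spending by €199 billion.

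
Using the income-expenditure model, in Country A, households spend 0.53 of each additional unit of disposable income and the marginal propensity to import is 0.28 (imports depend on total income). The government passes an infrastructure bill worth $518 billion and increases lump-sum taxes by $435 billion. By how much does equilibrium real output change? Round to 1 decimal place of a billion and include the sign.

Expenditure multiplier = 1/(1 − c + m) = 1/(1 − 0.53 + 0.28) = 1/0.75 ≈ 1.333.
ΔG contributes k·ΔG = (+$518 billion) / 0.75 ≈ +$690.7 billion.
ΔT of +$435 billion changes first-round spending by −c·ΔT = −$230.55 billion, contributing k·(−c·ΔT) = (−$230.55 billion) / 0.75 = −$307.4 billion.
Net ΔY = k(ΔG − c·ΔT) = (+$287.45 billion) / 0.75 ≈ +$383.3 billion.

+$383.3 billion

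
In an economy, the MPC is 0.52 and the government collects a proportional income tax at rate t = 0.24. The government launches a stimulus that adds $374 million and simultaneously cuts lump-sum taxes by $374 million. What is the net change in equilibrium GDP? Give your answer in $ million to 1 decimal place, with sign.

+$939.9 million

Expenditure multiplier = 1/(1 − c(1−t)) = 1/(1 − 0.52×0.76) = 1/0.6048 ≈ 1.653.
ΔG contributes k·ΔG = (+$374 million) / 0.6048 ≈ +$618.4 million.
ΔT of −$374 million changes first-round spending by −c·ΔT = +$194.48 million, contributing k·(−c·ΔT) = (+$194.48 million) / 0.6048 ≈ +$321.6 million.
Net ΔY = k(ΔG − c·ΔT) = (+$568.48 million) / 0.6048 ≈ +$939.9 million.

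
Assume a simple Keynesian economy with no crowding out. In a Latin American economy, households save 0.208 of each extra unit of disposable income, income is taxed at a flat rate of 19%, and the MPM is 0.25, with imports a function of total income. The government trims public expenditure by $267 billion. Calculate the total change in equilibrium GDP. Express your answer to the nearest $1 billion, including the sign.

−$439 billion

MPC = 1 − MPS = 1 − 0.208 = 0.792.
Spending multiplier = 1/(1 − c(1−t) + m) = 1/(1 − 0.792×0.81 + 0.25) = 1/0.60848 ≈ 1.643.
ΔY = k × ΔG = (−$267 billion) / 0.60848 ≈ −$439 billion.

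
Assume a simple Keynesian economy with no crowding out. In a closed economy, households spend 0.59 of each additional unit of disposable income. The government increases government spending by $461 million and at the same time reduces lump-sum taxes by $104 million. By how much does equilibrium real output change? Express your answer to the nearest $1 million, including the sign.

+$1,274 million

Expenditure multiplier = 1/(1 − MPC) = 1/(1 − 0.59) = 1/0.41 ≈ 2.439.
ΔG contributes k·ΔG = (+$461 million) / 0.41 ≈ +$1,124.4 million.
ΔT of −$104 million changes first-round spending by −c·ΔT = +$61.36 million, contributing k·(−c·ΔT) = (+$61.36 million) / 0.41 ≈ +$149.7 million.
Net ΔY = k(ΔG − c·ΔT) = (+$522.36 million) / 0.41 ≈ +$1,274 million.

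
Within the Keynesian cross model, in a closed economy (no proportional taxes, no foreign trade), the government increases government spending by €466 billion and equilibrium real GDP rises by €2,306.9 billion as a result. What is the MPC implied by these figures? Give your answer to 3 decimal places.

Implied spending multiplier k = ΔY/ΔG = 2,306.9/466 ≈ 4.9504.
Since k = 1/(1 − MPC), MPC = 1 − 1/k = 1 − ΔG/ΔY = 1 − 466/2,306.9 ≈ 0.798.

0.798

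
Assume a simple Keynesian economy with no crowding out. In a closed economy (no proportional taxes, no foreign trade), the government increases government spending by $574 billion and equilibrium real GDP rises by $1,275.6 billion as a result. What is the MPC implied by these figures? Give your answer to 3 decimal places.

0.550

Implied spending multiplier k = ΔY/ΔG = 1,275.6/574 ≈ 2.2223.
Since k = 1/(1 − MPC), MPC = 1 − 1/k = 1 − ΔG/ΔY = 1 − 574/1,275.6 ≈ 0.550.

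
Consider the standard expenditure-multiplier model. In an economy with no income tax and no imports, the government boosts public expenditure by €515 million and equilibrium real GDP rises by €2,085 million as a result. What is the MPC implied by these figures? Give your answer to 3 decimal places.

Implied spending multiplier k = ΔY/ΔG = 2,085/515 ≈ 4.0485.
Since k = 1/(1 − MPC), MPC = 1 − 1/k = 1 − ΔG/ΔY = 1 − 515/2,085 ≈ 0.753.

0.753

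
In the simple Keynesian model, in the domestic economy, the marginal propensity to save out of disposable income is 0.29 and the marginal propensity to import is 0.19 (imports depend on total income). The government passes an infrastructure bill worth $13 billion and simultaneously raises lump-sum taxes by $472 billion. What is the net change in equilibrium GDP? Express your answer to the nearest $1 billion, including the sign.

MPC = 1 − MPS = 1 − 0.29 = 0.71.
Expenditure multiplier = 1/(1 − c + m) = 1/(1 − 0.71 + 0.19) = 1/0.48 ≈ 2.083.
ΔG contributes k·ΔG = (+$13 billion) / 0.48 ≈ +$27.1 billion.
ΔT of +$472 billion changes first-round spending by −c·ΔT = −$335.12 billion, contributing k·(−c·ΔT) = (−$335.12 billion) / 0.48 ≈ −$698.2 billion.
Net ΔY = k(ΔG − c·ΔT) = (−$322.12 billion) / 0.48 ≈ −$671 billion.

−$671 billion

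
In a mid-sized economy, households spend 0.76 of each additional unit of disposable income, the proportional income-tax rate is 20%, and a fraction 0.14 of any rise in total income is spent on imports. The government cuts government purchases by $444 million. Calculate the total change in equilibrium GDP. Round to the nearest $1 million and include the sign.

Expenditure multiplier = 1/(1 − c(1−t) + m) = 1/(1 − 0.76×0.8 + 0.14) = 1/0.532 ≈ 1.88.
ΔY = k × ΔG = (−$444 million) / 0.532 ≈ −$835 million.

−$835 million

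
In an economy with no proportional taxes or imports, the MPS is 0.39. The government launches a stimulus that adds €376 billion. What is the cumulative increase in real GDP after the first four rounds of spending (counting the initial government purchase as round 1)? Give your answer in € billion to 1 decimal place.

€830.6 billion

MPC = 1 − MPS = 1 − 0.39 = 0.61.
Round 1 adds ΔG = €376 billion; each later round is MPC = 0.61 times the previous.
After 4 rounds: 376 + 229.36 + 139.9096 + 85.344856 = ΔG·(1 − c^4)/(1 − c) = 376 × (1 − 0.13845841)/0.39 ≈ €830.6 billion.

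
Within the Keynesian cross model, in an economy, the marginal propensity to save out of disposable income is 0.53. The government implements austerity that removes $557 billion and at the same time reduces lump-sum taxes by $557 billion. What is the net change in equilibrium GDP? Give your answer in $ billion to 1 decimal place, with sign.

−$557.0 billion

MPC = 1 − MPS = 1 − 0.53 = 0.47.
Expenditure multiplier = 1/(1 − MPC) = 1/(1 − 0.47) = 1/0.53 ≈ 1.887.
ΔG contributes k·ΔG = (−$557 billion) / 0.53 ≈ −$1,050.9 billion.
ΔT of −$557 billion changes first-round spending by −c·ΔT = +$261.79 billion, contributing k·(−c·ΔT) = (+$261.79 billion) / 0.53 ≈ +$493.9 billion.
With ΔG = ΔT and no other leakages, the balanced-budget multiplier is 1, so ΔY = ΔG = −$557 billion.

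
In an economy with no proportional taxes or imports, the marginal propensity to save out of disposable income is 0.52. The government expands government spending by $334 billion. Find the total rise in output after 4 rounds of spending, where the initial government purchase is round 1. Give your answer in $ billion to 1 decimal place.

$608.2 billion

MPC = 1 − MPS = 1 − 0.52 = 0.48.
Round 1 adds ΔG = $334 billion; each later round is MPC = 0.48 times the previous.
After 4 rounds: 334 + 160.32 + 76.9536 + 36.937728 = ΔG·(1 − c^4)/(1 − c) = 334 × (1 − 0.05308416)/0.52 ≈ $608.2 billion.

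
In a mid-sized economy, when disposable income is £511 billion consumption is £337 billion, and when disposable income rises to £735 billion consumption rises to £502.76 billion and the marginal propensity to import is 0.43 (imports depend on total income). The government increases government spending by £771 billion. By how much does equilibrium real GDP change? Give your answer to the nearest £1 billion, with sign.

MPC = ΔC/ΔYd = (502.76 − 337)/(735 − 511) = 165.76/224 = 0.74.
Expenditure multiplier = 1/(1 − c + m) = 1/(1 − 0.74 + 0.43) = 1/0.69 ≈ 1.449.
ΔY = k × ΔG = (+£771 billion) / 0.69 ≈ +£1,117 billion.

+£1,117 billion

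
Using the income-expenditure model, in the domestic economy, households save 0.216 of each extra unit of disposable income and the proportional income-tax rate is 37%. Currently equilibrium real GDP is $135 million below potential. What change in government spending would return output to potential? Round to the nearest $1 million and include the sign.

MPC = 1 − MPS = 1 − 0.216 = 0.784.
Spending multiplier = 1/(1 − c(1−t)) = 1/(1 − 0.784×0.63) = 1/0.50608 ≈ 1.976.
Need ΔY = +$135 million, so ΔG = ΔY/k = (+$135 million) × 0.50608 ≈ +$68 million.
The government should increase government spending by $68 million.

+$68 million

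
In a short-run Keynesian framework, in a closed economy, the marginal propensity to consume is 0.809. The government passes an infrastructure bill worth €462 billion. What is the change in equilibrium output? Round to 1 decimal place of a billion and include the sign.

+€2,418.8 billion

Government-spending multiplier = 1/(1 − MPC) = 1/(1 − 0.809) = 1/0.191 ≈ 5.236.
ΔY = k × ΔG = (+€462 billion) / 0.191 ≈ +€2,418.8 billion.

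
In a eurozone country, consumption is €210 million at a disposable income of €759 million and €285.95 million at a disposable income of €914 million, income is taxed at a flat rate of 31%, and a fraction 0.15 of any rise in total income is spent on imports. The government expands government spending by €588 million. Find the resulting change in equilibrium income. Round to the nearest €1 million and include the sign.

+€724 million

MPC = ΔC/ΔYd = (285.95 − 210)/(914 − 759) = 75.95/155 = 0.49.
Government-spending multiplier = 1/(1 − c(1−t) + m) = 1/(1 − 0.49×0.69 + 0.15) = 1/0.8119 ≈ 1.232.
ΔY = k × ΔG = (+€588 million) / 0.8119 ≈ +€724 million.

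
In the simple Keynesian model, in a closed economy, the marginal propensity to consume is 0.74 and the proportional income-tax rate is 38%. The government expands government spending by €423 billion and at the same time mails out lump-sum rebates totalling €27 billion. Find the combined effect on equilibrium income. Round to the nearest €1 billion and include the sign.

Expenditure multiplier = 1/(1 − c(1−t)) = 1/(1 − 0.74×0.62) = 1/0.5412 ≈ 1.848.
ΔG contributes k·ΔG = (+€423 billion) / 0.5412 ≈ +€781.6 billion.
ΔT of −€27 billion changes first-round spending by −c·ΔT = +€19.98 billion, contributing k·(−c·ΔT) = (+€19.98 billion) / 0.5412 ≈ +€36.9 billion.
Net ΔY = k(ΔG − c·ΔT) = (+€442.98 billion) / 0.5412 ≈ +€819 billion.

+€819 billion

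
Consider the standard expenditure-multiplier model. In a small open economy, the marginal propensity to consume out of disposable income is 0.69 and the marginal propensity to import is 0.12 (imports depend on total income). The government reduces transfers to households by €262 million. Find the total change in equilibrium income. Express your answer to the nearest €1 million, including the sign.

The transfer change shifts disposable income by −€262 million, so first-round consumption changes by c·ΔTR = 0.69 × (−€262 million) = −€180.78 million.
Expenditure multiplier = 1/(1 − c + m) = 1/(1 − 0.69 + 0.12) = 1/0.43 ≈ 2.326.
The transfer multiplier is c × k ≈ 1.605, so ΔY = k × (c·ΔTR) = (−€180.78 million) / 0.43 ≈ −€420 million.

−€420 million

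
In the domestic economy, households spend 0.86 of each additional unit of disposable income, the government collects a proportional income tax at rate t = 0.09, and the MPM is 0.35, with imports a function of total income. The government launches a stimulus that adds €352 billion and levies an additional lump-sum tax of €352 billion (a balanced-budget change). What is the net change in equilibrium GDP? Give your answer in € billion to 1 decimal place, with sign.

+€86.9 billion

Expenditure multiplier = 1/(1 − c(1−t) + m) = 1/(1 − 0.86×0.91 + 0.35) = 1/0.5674 ≈ 1.762.
ΔG contributes k·ΔG = (+€352 billion) / 0.5674 ≈ +€620.4 billion.
ΔT of +€352 billion changes first-round spending by −c·ΔT = −€302.72 billion, contributing k·(−c·ΔT) = (−€302.72 billion) / 0.5674 ≈ −€533.5 billion.
Net ΔY = k(ΔG − c·ΔT) = (+€49.28 billion) / 0.5674 ≈ +€86.9 billion.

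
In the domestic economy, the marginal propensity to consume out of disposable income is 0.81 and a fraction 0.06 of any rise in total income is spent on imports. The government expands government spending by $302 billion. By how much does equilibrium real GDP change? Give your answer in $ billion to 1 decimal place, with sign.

Spending multiplier = 1/(1 − c + m) = 1/(1 − 0.81 + 0.06) = 1/0.25 = 4.
ΔY = k × ΔG = (+$302 billion) / 0.25 = +$1,208 billion.

+$1,208.0 billion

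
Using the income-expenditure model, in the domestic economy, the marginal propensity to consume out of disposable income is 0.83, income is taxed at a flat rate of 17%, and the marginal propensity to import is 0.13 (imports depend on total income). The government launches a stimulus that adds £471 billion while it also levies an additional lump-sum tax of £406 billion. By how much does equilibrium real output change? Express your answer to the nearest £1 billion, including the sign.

Expenditure multiplier = 1/(1 − c(1−t) + m) = 1/(1 − 0.83×0.83 + 0.13) = 1/0.4411 ≈ 2.267.
ΔG contributes k·ΔG = (+£471 billion) / 0.4411 ≈ +£1,067.8 billion.
ΔT of +£406 billion changes first-round spending by −c·ΔT = −£336.98 billion, contributing k·(−c·ΔT) = (−£336.98 billion) / 0.4411 ≈ −£764 billion.
Net ΔY = k(ΔG − c·ΔT) = (+£134.02 billion) / 0.4411 ≈ +£304 billion.

+£304 billion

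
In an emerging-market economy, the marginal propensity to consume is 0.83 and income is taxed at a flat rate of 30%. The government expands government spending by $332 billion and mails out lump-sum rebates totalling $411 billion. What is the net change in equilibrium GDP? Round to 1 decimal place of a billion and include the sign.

+$1,606.5 billion

Expenditure multiplier = 1/(1 − c(1−t)) = 1/(1 − 0.83×0.7) = 1/0.419 ≈ 2.387.
ΔG contributes k·ΔG = (+$332 billion) / 0.419 ≈ +$792.4 billion.
ΔT of −$411 billion changes first-round spending by −c·ΔT = +$341.13 billion, contributing k·(−c·ΔT) = (+$341.13 billion) / 0.419 ≈ +$814.2 billion.
Net ΔY = k(ΔG − c·ΔT) = (+$673.13 billion) / 0.419 ≈ +$1,606.5 billion.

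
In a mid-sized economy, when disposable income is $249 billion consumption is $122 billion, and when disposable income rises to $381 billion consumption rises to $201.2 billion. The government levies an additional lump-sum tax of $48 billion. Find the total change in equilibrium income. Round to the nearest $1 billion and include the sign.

MPC = ΔC/ΔYd = (201.2 − 122)/(381 − 249) = 79.2/132 = 0.6.
A lump-sum tax change of +$48 billion shifts disposable income by −$48 billion; first-round consumption changes by −c × ΔT = −0.6 × (+$48 billion) = −$28.8 billion.
Expenditure multiplier = 1/(1 − MPC) = 1/(1 − 0.6) = 1/0.4 = 2.5.
The tax multiplier is −c × k = −1.5, so ΔY = k × (−c·ΔT) = (−$28.8 billion) / 0.4 = −$72 billion.

−$72 billion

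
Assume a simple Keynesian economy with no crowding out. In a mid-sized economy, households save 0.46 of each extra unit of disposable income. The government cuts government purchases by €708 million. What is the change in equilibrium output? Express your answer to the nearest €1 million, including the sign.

MPC = 1 − MPS = 1 − 0.46 = 0.54.
Spending multiplier = 1/(1 − MPC) = 1/(1 − 0.54) = 1/0.46 ≈ 2.174.
ΔY = k × ΔG = (−€708 million) / 0.46 ≈ −€1,539 million.

−€1,539 million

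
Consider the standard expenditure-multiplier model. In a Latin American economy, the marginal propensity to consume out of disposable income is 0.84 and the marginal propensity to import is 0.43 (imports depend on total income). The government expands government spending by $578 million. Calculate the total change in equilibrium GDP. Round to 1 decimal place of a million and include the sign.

Expenditure multiplier = 1/(1 − c + m) = 1/(1 − 0.84 + 0.43) = 1/0.59 ≈ 1.695.
ΔY = k × ΔG = (+$578 million) / 0.59 ≈ +$979.7 million.

+$979.7 million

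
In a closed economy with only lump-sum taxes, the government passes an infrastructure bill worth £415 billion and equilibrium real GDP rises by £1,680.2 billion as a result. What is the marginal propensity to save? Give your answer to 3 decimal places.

Implied spending multiplier k = ΔY/ΔG = 1,680.2/415 ≈ 4.0487.
Since k = 1/(1 − MPC), MPC = 1 − 1/k = 1 − ΔG/ΔY = 1 − 415/1,680.2 ≈ 0.753.
MPS = 1 − MPC = 0.247.

0.247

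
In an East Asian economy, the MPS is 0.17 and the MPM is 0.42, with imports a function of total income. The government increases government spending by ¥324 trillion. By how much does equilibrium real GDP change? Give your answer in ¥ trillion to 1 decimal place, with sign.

MPC = 1 − MPS = 1 − 0.17 = 0.83.
Government-spending multiplier = 1/(1 − c + m) = 1/(1 − 0.83 + 0.42) = 1/0.59 ≈ 1.695.
ΔY = k × ΔG = (+¥324 trillion) / 0.59 ≈ +¥549.2 trillion.

+¥549.2 trillion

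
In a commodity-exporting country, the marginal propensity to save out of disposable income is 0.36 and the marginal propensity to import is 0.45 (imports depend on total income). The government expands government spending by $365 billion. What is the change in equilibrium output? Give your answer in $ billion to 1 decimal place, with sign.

+$450.6 billion

MPC = 1 − MPS = 1 − 0.36 = 0.64.
Expenditure multiplier = 1/(1 − c + m) = 1/(1 − 0.64 + 0.45) = 1/0.81 ≈ 1.235.
ΔY = k × ΔG = (+$365 billion) / 0.81 ≈ +$450.6 billion.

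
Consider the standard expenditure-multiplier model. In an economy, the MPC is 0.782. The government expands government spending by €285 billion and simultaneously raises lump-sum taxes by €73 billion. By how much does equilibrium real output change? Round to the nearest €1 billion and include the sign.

+€1,045 billion

Expenditure multiplier = 1/(1 − MPC) = 1/(1 − 0.782) = 1/0.218 ≈ 4.587.
ΔG contributes k·ΔG = (+€285 billion) / 0.218 ≈ +€1,307.3 billion.
ΔT of +€73 billion changes first-round spending by −c·ΔT = −€57.086 billion, contributing k·(−c·ΔT) = (−€57.086 billion) / 0.218 ≈ −€261.9 billion.
Net ΔY = k(ΔG − c·ΔT) = (+€227.914 billion) / 0.218 ≈ +€1,045 billion.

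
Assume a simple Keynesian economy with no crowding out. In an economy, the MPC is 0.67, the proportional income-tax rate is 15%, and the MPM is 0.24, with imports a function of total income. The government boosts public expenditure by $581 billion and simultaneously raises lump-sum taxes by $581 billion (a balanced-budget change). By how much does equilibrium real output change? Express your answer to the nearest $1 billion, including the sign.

+$286 billion

Expenditure multiplier = 1/(1 − c(1−t) + m) = 1/(1 − 0.67×0.85 + 0.24) = 1/0.6705 ≈ 1.491.
ΔG contributes k·ΔG = (+$581 billion) / 0.6705 ≈ +$866.5 billion.
ΔT of +$581 billion changes first-round spending by −c·ΔT = −$389.27 billion, contributing k·(−c·ΔT) = (−$389.27 billion) / 0.6705 ≈ −$580.6 billion.
Net ΔY = k(ΔG − c·ΔT) = (+$191.73 billion) / 0.6705 ≈ +$286 billion.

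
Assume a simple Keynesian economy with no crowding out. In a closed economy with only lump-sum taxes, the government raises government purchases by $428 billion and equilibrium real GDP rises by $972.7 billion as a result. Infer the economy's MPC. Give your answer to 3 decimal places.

Implied spending multiplier k = ΔY/ΔG = 972.7/428 ≈ 2.2727.
Since k = 1/(1 − MPC), MPC = 1 − 1/k = 1 − ΔG/ΔY = 1 − 428/972.7 ≈ 0.560.

0.560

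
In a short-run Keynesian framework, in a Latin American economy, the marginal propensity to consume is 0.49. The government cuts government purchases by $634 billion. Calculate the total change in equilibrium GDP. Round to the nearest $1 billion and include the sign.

−$1,243 billion

Expenditure multiplier = 1/(1 − MPC) = 1/(1 − 0.49) = 1/0.51 ≈ 1.961.
ΔY = k × ΔG = (−$634 billion) / 0.51 ≈ −$1,243 billion.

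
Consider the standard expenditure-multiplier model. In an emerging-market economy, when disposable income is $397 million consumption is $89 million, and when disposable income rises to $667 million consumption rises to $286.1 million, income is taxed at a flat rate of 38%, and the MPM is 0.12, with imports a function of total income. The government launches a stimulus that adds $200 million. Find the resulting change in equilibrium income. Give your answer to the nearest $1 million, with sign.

+$300 million

MPC = ΔC/ΔYd = (286.1 − 89)/(667 − 397) = 197.1/270 = 0.73.
Expenditure multiplier = 1/(1 − c(1−t) + m) = 1/(1 − 0.73×0.62 + 0.12) = 1/0.6674 ≈ 1.498.
ΔY = k × ΔG = (+$200 million) / 0.6674 ≈ +$300 million.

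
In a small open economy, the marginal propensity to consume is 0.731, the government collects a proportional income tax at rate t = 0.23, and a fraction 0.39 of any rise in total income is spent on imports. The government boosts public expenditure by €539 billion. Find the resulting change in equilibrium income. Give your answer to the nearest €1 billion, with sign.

+€652 billion

Expenditure multiplier = 1/(1 − c(1−t) + m) = 1/(1 − 0.731×0.77 + 0.39) = 1/0.82713 ≈ 1.209.
ΔY = k × ΔG = (+€539 billion) / 0.82713 ≈ +€652 billion.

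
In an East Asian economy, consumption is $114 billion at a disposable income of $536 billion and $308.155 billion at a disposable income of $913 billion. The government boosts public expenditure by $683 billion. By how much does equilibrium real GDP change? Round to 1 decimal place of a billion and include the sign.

+$1,408.2 billion

MPC = ΔC/ΔYd = (308.155 − 114)/(913 − 536) = 194.155/377 = 0.515.
Government-spending multiplier = 1/(1 − MPC) = 1/(1 − 0.515) = 1/0.485 ≈ 2.062.
ΔY = k × ΔG = (+$683 billion) / 0.485 ≈ +$1,408.2 billion.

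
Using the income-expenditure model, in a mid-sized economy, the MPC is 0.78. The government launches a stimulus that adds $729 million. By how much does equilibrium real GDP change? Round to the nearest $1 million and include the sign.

Spending multiplier = 1/(1 − MPC) = 1/(1 − 0.78) = 1/0.22 ≈ 4.545.
ΔY = k × ΔG = (+$729 million) / 0.22 ≈ +$3,314 million.

+$3,314 million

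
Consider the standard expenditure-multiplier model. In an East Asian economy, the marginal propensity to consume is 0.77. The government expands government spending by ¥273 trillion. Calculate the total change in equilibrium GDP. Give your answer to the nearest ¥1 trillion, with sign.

Spending multiplier = 1/(1 − MPC) = 1/(1 − 0.77) = 1/0.23 ≈ 4.348.
ΔY = k × ΔG = (+¥273 trillion) / 0.23 ≈ +¥1,187 trillion.

+¥1,187 trillion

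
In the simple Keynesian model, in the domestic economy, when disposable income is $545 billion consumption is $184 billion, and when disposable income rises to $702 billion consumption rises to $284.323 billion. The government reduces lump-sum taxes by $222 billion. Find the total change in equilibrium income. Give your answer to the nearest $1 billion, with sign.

+$393 billion

MPC = ΔC/ΔYd = (284.323 − 184)/(702 − 545) = 100.323/157 = 0.639.
A lump-sum tax change of −$222 billion shifts disposable income by +$222 billion; first-round consumption changes by −c × ΔT = −0.639 × (−$222 billion) = +$141.858 billion.
Expenditure multiplier = 1/(1 − MPC) = 1/(1 − 0.639) = 1/0.361 ≈ 2.77.
The tax multiplier is −c × k ≈ −1.77, so ΔY = k × (−c·ΔT) = (+$141.858 billion) / 0.361 ≈ +$393 billion.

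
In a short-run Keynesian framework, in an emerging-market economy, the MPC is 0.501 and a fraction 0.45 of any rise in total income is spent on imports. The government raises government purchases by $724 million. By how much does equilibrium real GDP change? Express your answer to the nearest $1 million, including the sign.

Expenditure multiplier = 1/(1 − c + m) = 1/(1 − 0.501 + 0.45) = 1/0.949 ≈ 1.054.
ΔY = k × ΔG = (+$724 million) / 0.949 ≈ +$763 million.

+$763 million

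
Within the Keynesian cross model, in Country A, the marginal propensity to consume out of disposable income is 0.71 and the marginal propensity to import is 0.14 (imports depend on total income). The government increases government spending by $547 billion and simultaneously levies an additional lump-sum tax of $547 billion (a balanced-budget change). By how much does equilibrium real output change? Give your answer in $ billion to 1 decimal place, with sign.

Expenditure multiplier = 1/(1 − c + m) = 1/(1 − 0.71 + 0.14) = 1/0.43 ≈ 2.326.
ΔG contributes k·ΔG = (+$547 billion) / 0.43 ≈ +$1,272.1 billion.
ΔT of +$547 billion changes first-round spending by −c·ΔT = −$388.37 billion, contributing k·(−c·ΔT) = (−$388.37 billion) / 0.43 ≈ −$903.2 billion.
Net ΔY = k(ΔG − c·ΔT) = (+$158.63 billion) / 0.43 ≈ +$368.9 billion.

+$368.9 billion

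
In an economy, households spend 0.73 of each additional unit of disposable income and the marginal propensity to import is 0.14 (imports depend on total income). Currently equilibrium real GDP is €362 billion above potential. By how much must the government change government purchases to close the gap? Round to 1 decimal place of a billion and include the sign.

Spending multiplier = 1/(1 − c + m) = 1/(1 − 0.73 + 0.14) = 1/0.41 ≈ 2.439.
Need ΔY = −€362 billion, so ΔG = ΔY/k = (−€362 billion) × 0.41 ≈ −€148.4 billion.
The government should cut government purchases by €148.4 billion.

−€148.4 billion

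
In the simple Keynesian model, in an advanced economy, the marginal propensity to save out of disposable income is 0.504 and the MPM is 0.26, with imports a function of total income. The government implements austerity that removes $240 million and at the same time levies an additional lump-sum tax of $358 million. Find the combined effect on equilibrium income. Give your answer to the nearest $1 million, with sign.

MPC = 1 − MPS = 1 − 0.504 = 0.496.
Expenditure multiplier = 1/(1 − c + m) = 1/(1 − 0.496 + 0.26) = 1/0.764 ≈ 1.309.
ΔG contributes k·ΔG = (−$240 million) / 0.764 ≈ −$314.1 million.
ΔT of +$358 million changes first-round spending by −c·ΔT = −$177.568 million, contributing k·(−c·ΔT) = (−$177.568 million) / 0.764 ≈ −$232.4 million.
Net ΔY = k(ΔG − c·ΔT) = (−$417.568 million) / 0.764 ≈ −$547 million.

−$547 million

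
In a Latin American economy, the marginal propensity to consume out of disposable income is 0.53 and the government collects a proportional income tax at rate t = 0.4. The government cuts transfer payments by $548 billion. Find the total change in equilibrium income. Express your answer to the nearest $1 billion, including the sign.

The transfer change shifts disposable income by −$548 billion, so first-round consumption changes by c·ΔTR = 0.53 × (−$548 billion) = −$290.44 billion.
Expenditure multiplier = 1/(1 − c(1−t)) = 1/(1 − 0.53×0.6) = 1/0.682 ≈ 1.466.
The transfer multiplier is c × k ≈ 0.777, so ΔY = k × (c·ΔTR) = (−$290.44 billion) / 0.682 ≈ −$426 billion.

−$426 billion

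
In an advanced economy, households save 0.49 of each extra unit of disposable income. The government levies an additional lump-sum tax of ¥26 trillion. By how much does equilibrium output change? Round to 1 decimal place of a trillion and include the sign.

MPC = 1 − MPS = 1 − 0.49 = 0.51.
A lump-sum tax change of +¥26 trillion shifts disposable income by −¥26 trillion; first-round consumption changes by −c × ΔT = −0.51 × (+¥26 trillion) = −¥13.26 trillion.
Expenditure multiplier = 1/(1 − MPC) = 1/(1 − 0.51) = 1/0.49 ≈ 2.041.
The tax multiplier is −c × k ≈ −1.041, so ΔY = k × (−c·ΔT) = (−¥13.26 trillion) / 0.49 ≈ −¥27.1 trillion.

−¥27.1 trillion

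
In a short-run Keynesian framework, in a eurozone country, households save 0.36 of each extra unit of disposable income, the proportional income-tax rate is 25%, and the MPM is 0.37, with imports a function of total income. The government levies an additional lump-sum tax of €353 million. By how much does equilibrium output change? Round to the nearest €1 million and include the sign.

MPC = 1 − MPS = 1 − 0.36 = 0.64.
A lump-sum tax change of +€353 million shifts disposable income by −€353 million; first-round consumption changes by −c × ΔT = −0.64 × (+€353 million) = −€225.92 million.
Expenditure multiplier = 1/(1 − c(1−t) + m) = 1/(1 − 0.64×0.75 + 0.37) = 1/0.89 ≈ 1.124.
The tax multiplier is −c × k ≈ −0.719, so ΔY = k × (−c·ΔT) = (−€225.92 million) / 0.89 ≈ −€254 million.

−€254 million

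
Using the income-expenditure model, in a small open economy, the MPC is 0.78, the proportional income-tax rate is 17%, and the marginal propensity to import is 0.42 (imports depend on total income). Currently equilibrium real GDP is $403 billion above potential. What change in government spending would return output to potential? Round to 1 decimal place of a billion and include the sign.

Spending multiplier = 1/(1 − c(1−t) + m) = 1/(1 − 0.78×0.83 + 0.42) = 1/0.7726 ≈ 1.294.
Need ΔY = −$403 billion, so ΔG = ΔY/k = (−$403 billion) × 0.7726 ≈ −$311.4 billion.
The government should cut government spending by $311.4 billion.

−$311.4 billion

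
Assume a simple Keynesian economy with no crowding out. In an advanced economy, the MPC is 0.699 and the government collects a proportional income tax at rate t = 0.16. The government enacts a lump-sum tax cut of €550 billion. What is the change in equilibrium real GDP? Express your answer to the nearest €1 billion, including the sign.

+€931 billion

A lump-sum tax change of −€550 billion shifts disposable income by +€550 billion; first-round consumption changes by −c × ΔT = −0.699 × (−€550 billion) = +€384.45 billion.
Expenditure multiplier = 1/(1 − c(1−t)) = 1/(1 − 0.699×0.84) = 1/0.41284 ≈ 2.422.
The tax multiplier is −c × k ≈ −1.693, so ΔY = k × (−c·ΔT) = (+€384.45 billion) / 0.41284 ≈ +€931 billion.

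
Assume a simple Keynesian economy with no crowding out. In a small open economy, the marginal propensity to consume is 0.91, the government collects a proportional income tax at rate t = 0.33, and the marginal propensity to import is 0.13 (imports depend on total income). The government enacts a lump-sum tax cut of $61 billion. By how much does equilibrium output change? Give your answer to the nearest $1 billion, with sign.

+$107 billion

A lump-sum tax change of −$61 billion shifts disposable income by +$61 billion; first-round consumption changes by −c × ΔT = −0.91 × (−$61 billion) = +$55.51 billion.
Expenditure multiplier = 1/(1 − c(1−t) + m) = 1/(1 − 0.91×0.67 + 0.13) = 1/0.5203 ≈ 1.922.
The tax multiplier is −c × k ≈ −1.749, so ΔY = k × (−c·ΔT) = (+$55.51 billion) / 0.5203 ≈ +$107 billion.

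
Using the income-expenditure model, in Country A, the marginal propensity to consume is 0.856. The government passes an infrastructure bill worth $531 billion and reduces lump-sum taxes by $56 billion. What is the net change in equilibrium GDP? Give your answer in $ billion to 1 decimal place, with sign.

Expenditure multiplier = 1/(1 − MPC) = 1/(1 − 0.856) = 1/0.144 ≈ 6.944.
ΔG contributes k·ΔG = (+$531 billion) / 0.144 = +$3,687.5 billion.
ΔT of −$56 billion changes first-round spending by −c·ΔT = +$47.936 billion, contributing k·(−c·ΔT) = (+$47.936 billion) / 0.144 ≈ +$332.9 billion.
Net ΔY = k(ΔG − c·ΔT) = (+$578.936 billion) / 0.144 ≈ +$4,020.4 billion.

+$4,020.4 billion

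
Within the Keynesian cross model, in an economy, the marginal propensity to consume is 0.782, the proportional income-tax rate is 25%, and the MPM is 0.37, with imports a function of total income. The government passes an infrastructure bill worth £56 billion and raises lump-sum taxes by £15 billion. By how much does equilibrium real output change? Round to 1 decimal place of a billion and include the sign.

Expenditure multiplier = 1/(1 − c(1−t) + m) = 1/(1 − 0.782×0.75 + 0.37) = 1/0.7835 ≈ 1.276.
ΔG contributes k·ΔG = (+£56 billion) / 0.7835 ≈ +£71.5 billion.
ΔT of +£15 billion changes first-round spending by −c·ΔT = −£11.73 billion, contributing k·(−c·ΔT) = (−£11.73 billion) / 0.7835 ≈ −£15 billion.
Net ΔY = k(ΔG − c·ΔT) = (+£44.27 billion) / 0.7835 ≈ +£56.5 billion.

+£56.5 billion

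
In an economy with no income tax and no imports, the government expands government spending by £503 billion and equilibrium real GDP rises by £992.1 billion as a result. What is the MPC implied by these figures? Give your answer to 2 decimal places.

0.49

Implied spending multiplier k = ΔY/ΔG = 992.1/503 ≈ 1.9724.
Since k = 1/(1 − MPC), MPC = 1 − 1/k = 1 − ΔG/ΔY = 1 − 503/992.1 ≈ 0.49.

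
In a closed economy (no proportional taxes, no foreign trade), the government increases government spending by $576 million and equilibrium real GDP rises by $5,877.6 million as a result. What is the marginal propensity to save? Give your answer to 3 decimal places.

0.098

Implied spending multiplier k = ΔY/ΔG = 5,877.6/576 ≈ 10.2042.
Since k = 1/(1 − MPC), MPC = 1 − 1/k = 1 − ΔG/ΔY = 1 − 576/5,877.6 ≈ 0.902.
MPS = 1 − MPC = 0.098.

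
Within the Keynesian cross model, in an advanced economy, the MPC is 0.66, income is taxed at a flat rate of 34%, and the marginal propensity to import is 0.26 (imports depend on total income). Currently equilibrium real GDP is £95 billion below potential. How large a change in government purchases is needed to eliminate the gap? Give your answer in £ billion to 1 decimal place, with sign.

+£78.3 billion

Spending multiplier = 1/(1 − c(1−t) + m) = 1/(1 − 0.66×0.66 + 0.26) = 1/0.8244 ≈ 1.213.
Need ΔY = +£95 billion, so ΔG = ΔY/k = (+£95 billion) × 0.8244 ≈ +£78.3 billion.
The government should increase government purchases by £78.3 billion.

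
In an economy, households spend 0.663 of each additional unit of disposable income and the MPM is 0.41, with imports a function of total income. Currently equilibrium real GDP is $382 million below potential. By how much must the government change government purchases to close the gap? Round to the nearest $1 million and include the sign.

Spending multiplier = 1/(1 − c + m) = 1/(1 − 0.663 + 0.41) = 1/0.747 ≈ 1.339.
Need ΔY = +$382 million, so ΔG = ΔY/k = (+$382 million) × 0.747 ≈ +$285 million.
The government should increase government purchases by $285 million.

+$285 million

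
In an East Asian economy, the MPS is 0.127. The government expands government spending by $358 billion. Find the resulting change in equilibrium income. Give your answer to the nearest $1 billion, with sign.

+$2,819 billion

MPC = 1 − MPS = 1 − 0.127 = 0.873.
Government-spending multiplier = 1/(1 − MPC) = 1/(1 − 0.873) = 1/0.127 ≈ 7.874.
ΔY = k × ΔG = (+$358 billion) / 0.127 ≈ +$2,819 billion.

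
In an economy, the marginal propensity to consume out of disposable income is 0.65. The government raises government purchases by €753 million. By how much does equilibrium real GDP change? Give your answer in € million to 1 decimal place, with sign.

Expenditure multiplier = 1/(1 − MPC) = 1/(1 − 0.65) = 1/0.35 ≈ 2.857.
ΔY = k × ΔG = (+€753 million) / 0.35 ≈ +€2,151.4 million.

+€2,151.4 million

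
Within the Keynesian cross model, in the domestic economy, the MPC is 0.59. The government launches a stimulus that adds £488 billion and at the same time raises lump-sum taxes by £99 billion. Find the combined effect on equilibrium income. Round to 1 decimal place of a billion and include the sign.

+£1,047.8 billion

Expenditure multiplier = 1/(1 − MPC) = 1/(1 − 0.59) = 1/0.41 ≈ 2.439.
ΔG contributes k·ΔG = (+£488 billion) / 0.41 ≈ +£1,190.2 billion.
ΔT of +£99 billion changes first-round spending by −c·ΔT = −£58.41 billion, contributing k·(−c·ΔT) = (−£58.41 billion) / 0.41 ≈ −£142.5 billion.
Net ΔY = k(ΔG − c·ΔT) = (+£429.59 billion) / 0.41 ≈ +£1,047.8 billion.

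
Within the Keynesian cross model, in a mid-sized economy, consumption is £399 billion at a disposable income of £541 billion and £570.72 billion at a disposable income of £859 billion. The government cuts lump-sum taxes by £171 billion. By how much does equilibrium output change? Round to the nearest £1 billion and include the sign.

MPC = ΔC/ΔYd = (570.72 − 399)/(859 − 541) = 171.72/318 = 0.54.
A lump-sum tax change of −£171 billion shifts disposable income by +£171 billion; first-round consumption changes by −c × ΔT = −0.54 × (−£171 billion) = +£92.34 billion.
Expenditure multiplier = 1/(1 − MPC) = 1/(1 − 0.54) = 1/0.46 ≈ 2.174.
The tax multiplier is −c × k ≈ −1.174, so ΔY = k × (−c·ΔT) = (+£92.34 billion) / 0.46 ≈ +£201 billion.

+£201 billion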